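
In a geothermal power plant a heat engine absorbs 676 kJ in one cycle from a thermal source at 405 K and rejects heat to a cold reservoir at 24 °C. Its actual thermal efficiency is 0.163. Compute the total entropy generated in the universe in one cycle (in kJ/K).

T_C = 24 °C → 24 + 273.15 = 297.15 K.
W = η·Q_H = 0.163 × 676 = 110.2 kJ, so Q_C = Q_H − W = 565.8 kJ.
Entropy balance on the reservoirs: −Q_H/T_H = -1.669 kJ/K, +Q_C/T_C = 1.904 kJ/K.
ΔS_univ = −Q_H/T_H + Q_C/T_C = 0.2350 kJ/K (> 0, since η = 0.163 < η_Carnot = 0.266).

ΔS_univ ≈ 0.2350 kJ/K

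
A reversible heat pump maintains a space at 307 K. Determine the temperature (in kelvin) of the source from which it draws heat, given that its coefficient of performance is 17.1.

COP_HP = T_H/(T_H − T_C) ⇒ T_C = T_H·(COP_HP − 1)/COP_HP = 307.00 × (17.1 − 1)/17.1 = 289.0 K.

T_C ≈ 289.0 K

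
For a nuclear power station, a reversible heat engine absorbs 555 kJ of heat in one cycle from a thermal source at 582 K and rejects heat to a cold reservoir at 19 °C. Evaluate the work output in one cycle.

W ≈ 276 kJ

T_C = 19 °C → 19 + 273.15 = 292.15 K.
η_rev = 1 − T_C/T_H = 1 − 292.15/582.00 = 0.4980.
W = η·Q_H = 0.4980 × 555 = 276 kJ.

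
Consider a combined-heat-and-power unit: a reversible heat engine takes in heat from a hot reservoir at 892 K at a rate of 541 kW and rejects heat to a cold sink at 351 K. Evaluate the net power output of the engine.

Carnot efficiency: η = 1 − T_C/T_H = 1 − 351.00/892.00 = 0.6065.
W = η·Q_H = 0.6065 × 541 = 328 kW.

Ẇ ≈ 328 kW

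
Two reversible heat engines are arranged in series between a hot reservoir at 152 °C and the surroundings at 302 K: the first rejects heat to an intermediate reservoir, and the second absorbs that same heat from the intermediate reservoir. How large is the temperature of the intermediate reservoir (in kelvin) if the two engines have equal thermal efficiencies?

T_m ≈ 358.3 K

T_H = 152 °C → 152 + 273.15 = 425.15 K.
Equal efficiencies require 1 − T_m/T_H = 1 − T_C/T_m, i.e. T_m/T_H = T_C/T_m, so T_m = √(T_H·T_C) = √(425.15 × 302.00) = 358.3 K.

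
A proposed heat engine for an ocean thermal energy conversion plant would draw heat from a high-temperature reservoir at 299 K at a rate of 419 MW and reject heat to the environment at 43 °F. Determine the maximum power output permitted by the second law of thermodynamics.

Ẇ_max ≈ 27.7 MW

T_C = 43 °F → (43 − 32) × 5/9 = 6.11 °C = 279.26 K.
The upper bound on efficiency is η_max = 1 − T_C/T_H = 1 − 279.26/299.00 = 0.0660.
W_max = η_max · Q_H = 0.0660 × 419 = 27.7 MW.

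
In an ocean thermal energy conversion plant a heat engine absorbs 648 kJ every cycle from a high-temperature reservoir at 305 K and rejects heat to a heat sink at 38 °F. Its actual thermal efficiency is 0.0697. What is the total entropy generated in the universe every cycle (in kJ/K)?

T_C = 38 °F → (38 − 32) × 5/9 = 3.33 °C = 276.48 K.
W = η·Q_H = 0.0697 × 648 = 45.17 kJ, so Q_C = Q_H − W = 602.8 kJ.
Entropy balance on the reservoirs: −Q_H/T_H = -2.125 kJ/K, +Q_C/T_C = 2.180 kJ/K.
ΔS_univ = −Q_H/T_H + Q_C/T_C = 0.0558 kJ/K (> 0, since η = 0.0697 < η_Carnot = 0.093).

ΔS_univ ≈ 0.0558 kJ/K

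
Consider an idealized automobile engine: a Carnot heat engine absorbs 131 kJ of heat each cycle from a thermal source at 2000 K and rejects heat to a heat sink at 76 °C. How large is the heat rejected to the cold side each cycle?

T_C = 76 °C → 76 + 273.15 = 349.15 K.
Since the cycle is reversible, η = 1 − T_C/T_H = 1 − 349.15/2000.00 = 0.8254.
For a reversible cycle Q_C/Q_H = T_C/T_H, so Q_C = 131 × 349.15/2000.00 = 22.87 kJ.

Q_C ≈ 22.87 kJ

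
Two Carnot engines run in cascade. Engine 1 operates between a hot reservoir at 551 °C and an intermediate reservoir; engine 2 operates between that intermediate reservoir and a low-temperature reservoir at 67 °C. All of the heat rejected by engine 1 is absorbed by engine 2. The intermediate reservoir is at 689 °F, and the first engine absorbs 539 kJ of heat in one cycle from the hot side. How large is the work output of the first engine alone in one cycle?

T_H = 551 °C → 551 + 273.15 = 824.15 K.
T_C = 67 °C → 67 + 273.15 = 340.15 K.
T_m = 689 °F → (689 − 32) × 5/9 = 365.00 °C = 638.15 K.
First-stage efficiency η₁ = 1 − T_m/T_H = 1 − 638.15/824.15 = 0.2257.
W₁ = η₁·Q_H = 0.2257 × 539 = 121.6 kJ.

W₁ ≈ 121.6 kJ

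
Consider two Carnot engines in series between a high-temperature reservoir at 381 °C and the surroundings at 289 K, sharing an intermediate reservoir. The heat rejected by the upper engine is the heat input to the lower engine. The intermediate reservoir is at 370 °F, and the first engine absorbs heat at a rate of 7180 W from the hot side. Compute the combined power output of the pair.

Ẇ_total ≈ 4008 W

T_H = 381 °C → 381 + 273.15 = 654.15 K.
Two reversible stages in series are equivalent to a single Carnot engine between T_H and T_C, so η_total = 1 − T_C/T_H = 1 − 289.00/654.15 = 0.5582.
W_total = η_total · Q_H = 0.5582 × 7180 = 4008 W.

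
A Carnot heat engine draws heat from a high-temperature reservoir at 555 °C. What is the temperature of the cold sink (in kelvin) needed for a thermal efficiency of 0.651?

T_C ≈ 289 K

T_H = 555 °C → 555 + 273.15 = 828.15 K.
From η = 1 − T_C/T_H, T_C = T_H·(1 − η) = 828.15 × (1 − 0.651) = 289 K.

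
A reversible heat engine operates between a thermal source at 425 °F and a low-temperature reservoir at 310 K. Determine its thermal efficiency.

T_H = 425 °F → (425 − 32) × 5/9 = 218.33 °C = 491.48 K.
The Carnot efficiency is η = 1 − T_C/T_H = 1 − 310.00/491.48 = 0.3693.

η ≈ 0.3693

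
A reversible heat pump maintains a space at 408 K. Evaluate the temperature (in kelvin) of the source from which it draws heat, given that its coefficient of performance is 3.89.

T_C ≈ 303 K

COP_HP = T_H/(T_H − T_C) ⇒ T_C = T_H·(COP_HP − 1)/COP_HP = 408.00 × (3.89 − 1)/3.89 = 303 K.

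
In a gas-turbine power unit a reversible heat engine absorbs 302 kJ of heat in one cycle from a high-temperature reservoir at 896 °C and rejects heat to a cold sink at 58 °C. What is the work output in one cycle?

W ≈ 216 kJ

T_H = 896 °C → 896 + 273.15 = 1169.15 K.
T_C = 58 °C → 58 + 273.15 = 331.15 K.
For a reversible engine, η = 1 − T_C/T_H = 1 − 331.15/1169.15 = 0.7168.
W = η·Q_H = 0.7168 × 302 = 216 kJ.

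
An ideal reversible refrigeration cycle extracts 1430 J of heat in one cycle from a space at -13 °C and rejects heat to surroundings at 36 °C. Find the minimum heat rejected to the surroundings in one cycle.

Q_H ≈ 1700 J

T_H = 36 °C → 36 + 273.15 = 309.15 K.
T_C = -13 °C → -13 + 273.15 = 260.15 K.
For a reversible cycle Q_H/Q_C = T_H/T_C, so Q_H = Q_C·T_H/T_C = 1430 × 309.15/260.15 = 1700 J.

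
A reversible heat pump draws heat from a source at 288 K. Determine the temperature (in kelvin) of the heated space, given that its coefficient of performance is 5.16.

COP_HP = T_H/(T_H − T_C) ⇒ T_H = T_C·COP_HP/(COP_HP − 1) = 288.00 × 5.16/(5.16 − 1) = 357 K.

T_H ≈ 357 K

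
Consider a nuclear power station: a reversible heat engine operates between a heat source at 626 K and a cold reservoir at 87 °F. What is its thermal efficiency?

η ≈ 0.515

T_C = 87 °F → (87 − 32) × 5/9 = 30.56 °C = 303.71 K.
The Carnot efficiency is η = 1 − T_C/T_H = 1 − 303.71/626.00 = 0.515.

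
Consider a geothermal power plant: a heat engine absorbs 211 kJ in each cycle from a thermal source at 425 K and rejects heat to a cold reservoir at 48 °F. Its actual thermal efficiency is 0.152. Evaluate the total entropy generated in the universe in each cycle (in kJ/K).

T_C = 48 °F → (48 − 32) × 5/9 = 8.89 °C = 282.04 K.
W = η·Q_H = 0.152 × 211 = 32.07 kJ, so Q_C = Q_H − W = 178.9 kJ.
The hot reservoir loses entropy Q_H/T_H = 211/425.00 = 0.4965 kJ/K; the cold reservoir gains Q_C/T_C = 178.9/282.04 = 0.6344 kJ/K.
ΔS_univ = −Q_H/T_H + Q_C/T_C = 0.1379 kJ/K (> 0, since η = 0.152 < η_Carnot = 0.336).

ΔS_univ ≈ 0.1379 kJ/K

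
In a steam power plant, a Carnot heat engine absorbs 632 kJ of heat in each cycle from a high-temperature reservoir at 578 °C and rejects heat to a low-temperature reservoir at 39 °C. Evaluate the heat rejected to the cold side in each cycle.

T_H = 578 °C → 578 + 273.15 = 851.15 K.
T_C = 39 °C → 39 + 273.15 = 312.15 K.
Since the cycle is reversible, η = 1 − T_C/T_H = 1 − 312.15/851.15 = 0.6333.
For a reversible cycle Q_C/Q_H = T_C/T_H, so Q_C = 632 × 312.15/851.15 = 232 kJ.

Q_C ≈ 232 kJ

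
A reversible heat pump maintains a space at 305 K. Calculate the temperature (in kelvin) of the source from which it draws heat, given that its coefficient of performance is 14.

T_C ≈ 283 K

COP_HP = T_H/(T_H − T_C) ⇒ T_C = T_H·(COP_HP − 1)/COP_HP = 305.00 × (14 − 1)/14 = 283 K.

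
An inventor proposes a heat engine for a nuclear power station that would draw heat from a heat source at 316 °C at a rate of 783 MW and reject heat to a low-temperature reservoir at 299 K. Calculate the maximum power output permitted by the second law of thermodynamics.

Ẇ_max ≈ 386 MW

T_H = 316 °C → 316 + 273.15 = 589.15 K.
No engine can exceed the Carnot limit: η_max = 1 − T_C/T_H = 1 − 299.00/589.15 = 0.4925.
W_max = η_max · Q_H = 0.4925 × 783 = 386 MW.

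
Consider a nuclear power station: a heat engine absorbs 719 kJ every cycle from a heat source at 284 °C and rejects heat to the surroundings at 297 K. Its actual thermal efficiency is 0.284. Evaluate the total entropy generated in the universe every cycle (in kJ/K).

ΔS_univ ≈ 0.443 kJ/K

T_H = 284 °C → 284 + 273.15 = 557.15 K.
W = η·Q_H = 0.284 × 719 = 204.2 kJ, so Q_C = Q_H − W = 514.8 kJ.
Entropy balance on the reservoirs: −Q_H/T_H = -1.290 kJ/K, +Q_C/T_C = 1.733 kJ/K.
ΔS_univ = −Q_H/T_H + Q_C/T_C = 0.443 kJ/K (> 0, since η = 0.284 < η_Carnot = 0.467).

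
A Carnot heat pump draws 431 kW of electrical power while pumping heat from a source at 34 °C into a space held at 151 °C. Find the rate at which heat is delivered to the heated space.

Q̇_H ≈ 1562 kW

T_H = 151 °C → 151 + 273.15 = 424.15 K.
T_C = 34 °C → 34 + 273.15 = 307.15 K.
COP_HP = T_H/(T_H − T_C) = 424.15/117.00 = 3.6252.
Q_H = COP_HP · W = 3.6252 × 431 = 1562 kW.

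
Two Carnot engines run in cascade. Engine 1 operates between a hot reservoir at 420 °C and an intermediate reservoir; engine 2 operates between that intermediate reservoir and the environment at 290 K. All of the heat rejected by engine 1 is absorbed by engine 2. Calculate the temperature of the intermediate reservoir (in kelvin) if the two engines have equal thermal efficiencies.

T_H = 420 °C → 420 + 273.15 = 693.15 K.
Equal efficiencies require 1 − T_m/T_H = 1 − T_C/T_m, i.e. T_m/T_H = T_C/T_m, so T_m = √(T_H·T_C) = √(693.15 × 290.00) = 448.3 K.

T_m ≈ 448.3 K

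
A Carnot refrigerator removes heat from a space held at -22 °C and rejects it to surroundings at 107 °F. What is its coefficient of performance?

COP_R ≈ 3.94

T_H = 107 °F → (107 − 32) × 5/9 = 41.67 °C = 314.82 K.
T_C = -22 °C → -22 + 273.15 = 251.15 K.
COP_R = T_C/(T_H − T_C) = 251.15/(314.82 − 251.15) = 3.94.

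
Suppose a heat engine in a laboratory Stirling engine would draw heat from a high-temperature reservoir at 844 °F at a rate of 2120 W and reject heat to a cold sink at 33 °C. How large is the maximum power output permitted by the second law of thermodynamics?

T_H = 844 °F → (844 − 32) × 5/9 = 451.11 °C = 724.26 K.
T_C = 33 °C → 33 + 273.15 = 306.15 K.
No engine can exceed the Carnot limit: η_max = 1 − T_C/T_H = 1 − 306.15/724.26 = 0.5773.
W_max = η_max · Q_H = 0.5773 × 2120 = 1220 W.

Ẇ_max ≈ 1220 W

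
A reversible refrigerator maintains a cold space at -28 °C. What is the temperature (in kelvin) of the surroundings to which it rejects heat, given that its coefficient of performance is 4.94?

T_H ≈ 295 K

T_C = -28 °C → -28 + 273.15 = 245.15 K.
COP_R = T_C/(T_H − T_C) ⇒ T_H = T_C·(1 + 1/COP_R) = 245.15 × (1 + 1/4.94) = 295 K.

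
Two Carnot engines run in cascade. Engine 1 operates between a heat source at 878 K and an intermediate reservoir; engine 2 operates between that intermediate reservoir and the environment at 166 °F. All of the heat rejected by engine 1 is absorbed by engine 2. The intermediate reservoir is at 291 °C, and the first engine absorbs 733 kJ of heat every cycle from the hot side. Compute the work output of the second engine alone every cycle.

W₂ ≈ 180.8 kJ

T_C = 166 °F → (166 − 32) × 5/9 = 74.44 °C = 347.59 K.
T_m = 291 °C → 291 + 273.15 = 564.15 K.
Heat entering the second stage: Q_m = Q_H·(T_m/T_H) = 733 × 564.15/878.00 = 471.0 kJ.
Second-stage efficiency η₂ = 1 − T_C/T_m = 1 − 347.59/564.15 = 0.3839, so W₂ = η₂·Q_m = 180.8 kJ.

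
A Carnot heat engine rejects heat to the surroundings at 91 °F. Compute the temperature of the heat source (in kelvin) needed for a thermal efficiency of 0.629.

T_C = 91 °F → (91 − 32) × 5/9 = 32.78 °C = 305.93 K.
From η = 1 − T_C/T_H, solving for T_H gives T_H = T_C/(1 − η) = 305.93/(1 − 0.629) = 824.6 K.

T_H ≈ 824.6 K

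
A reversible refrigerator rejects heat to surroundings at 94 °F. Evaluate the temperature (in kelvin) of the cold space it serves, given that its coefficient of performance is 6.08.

T_C ≈ 264 K

T_H = 94 °F → (94 − 32) × 5/9 = 34.44 °C = 307.59 K.
COP_R = T_C/(T_H − T_C) ⇒ T_C = T_H·COP_R/(1 + COP_R) = 307.59 × 6.08/(1 + 6.08) = 264 K.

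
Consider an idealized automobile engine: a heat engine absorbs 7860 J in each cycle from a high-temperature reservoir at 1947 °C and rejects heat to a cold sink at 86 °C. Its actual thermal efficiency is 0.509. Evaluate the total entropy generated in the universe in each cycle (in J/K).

ΔS_univ ≈ 7.21 J/K

T_H = 1947 °C → 1947 + 273.15 = 2220.15 K.
T_C = 86 °C → 86 + 273.15 = 359.15 K.
W = η·Q_H = 0.509 × 7860 = 4001 J, so Q_C = Q_H − W = 3859 J.
The hot reservoir loses entropy Q_H/T_H = 7860/2220.15 = 3.540 J/K; the cold reservoir gains Q_C/T_C = 3859/359.15 = 10.75 J/K.
ΔS_univ = −Q_H/T_H + Q_C/T_C = 7.21 J/K (> 0, since η = 0.509 < η_Carnot = 0.838).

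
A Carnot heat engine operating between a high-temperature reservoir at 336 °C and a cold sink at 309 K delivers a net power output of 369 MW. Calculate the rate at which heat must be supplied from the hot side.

Q̇_H ≈ 748.9 MW

T_H = 336 °C → 336 + 273.15 = 609.15 K.
For a reversible engine, η = 1 − T_C/T_H = 1 − 309.00/609.15 = 0.4927.
Q_H = W/η = 369/0.4927 = 748.9 MW.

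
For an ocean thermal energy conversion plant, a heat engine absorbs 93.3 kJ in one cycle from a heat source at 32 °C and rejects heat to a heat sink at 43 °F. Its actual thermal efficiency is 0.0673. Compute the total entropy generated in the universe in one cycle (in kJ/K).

ΔS_univ ≈ 0.00586 kJ/K

T_H = 32 °C → 32 + 273.15 = 305.15 K.
T_C = 43 °F → (43 − 32) × 5/9 = 6.11 °C = 279.26 K.
W = η·Q_H = 0.0673 × 93.3 = 6.279 kJ, so Q_C = Q_H − W = 87.02 kJ.
Entropy balance on the reservoirs: −Q_H/T_H = -0.3058 kJ/K, +Q_C/T_C = 0.3116 kJ/K.
ΔS_univ = −Q_H/T_H + Q_C/T_C = 0.00586 kJ/K (> 0, since η = 0.0673 < η_Carnot = 0.085).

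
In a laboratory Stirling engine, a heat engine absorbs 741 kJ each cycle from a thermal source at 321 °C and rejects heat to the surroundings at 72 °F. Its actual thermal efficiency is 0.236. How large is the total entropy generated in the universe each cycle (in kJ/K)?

ΔS_univ ≈ 0.669 kJ/K

T_H = 321 °C → 321 + 273.15 = 594.15 K.
T_C = 72 °F → (72 − 32) × 5/9 = 22.22 °C = 295.37 K.
W = η·Q_H = 0.236 × 741 = 174.9 kJ, so Q_C = Q_H − W = 566.1 kJ.
The hot reservoir loses entropy Q_H/T_H = 741/594.15 = 1.247 kJ/K; the cold reservoir gains Q_C/T_C = 566.1/295.37 = 1.917 kJ/K.
ΔS_univ = −Q_H/T_H + Q_C/T_C = 0.669 kJ/K (> 0, since η = 0.236 < η_Carnot = 0.503).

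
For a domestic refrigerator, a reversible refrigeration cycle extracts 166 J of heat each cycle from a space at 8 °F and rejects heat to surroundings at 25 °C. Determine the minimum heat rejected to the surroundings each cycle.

T_H = 25 °C → 25 + 273.15 = 298.15 K.
T_C = 8 °F → (8 − 32) × 5/9 = -13.33 °C = 259.82 K.
For a reversible cycle Q_H/Q_C = T_H/T_C, so Q_H = Q_C·T_H/T_C = 166 × 298.15/259.82 = 190 J.

Q_H ≈ 190 J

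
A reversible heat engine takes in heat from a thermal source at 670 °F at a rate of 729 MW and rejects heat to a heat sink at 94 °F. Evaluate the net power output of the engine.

T_H = 670 °F → (670 − 32) × 5/9 = 354.44 °C = 627.59 K.
T_C = 94 °F → (94 − 32) × 5/9 = 34.44 °C = 307.59 K.
η_rev = 1 − T_C/T_H = 1 − 307.59/627.59 = 0.5099.
W = η·Q_H = 0.5099 × 729 = 372 MW.

Ẇ ≈ 372 MW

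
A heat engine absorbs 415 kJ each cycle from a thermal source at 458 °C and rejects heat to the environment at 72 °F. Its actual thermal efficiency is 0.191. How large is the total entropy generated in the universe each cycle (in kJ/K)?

ΔS_univ ≈ 0.5691 kJ/K

T_H = 458 °C → 458 + 273.15 = 731.15 K.
T_C = 72 °F → (72 − 32) × 5/9 = 22.22 °C = 295.37 K.
W = η·Q_H = 0.191 × 415 = 79.27 kJ, so Q_C = Q_H − W = 335.7 kJ.
Entropy balance on the reservoirs: −Q_H/T_H = -0.5676 kJ/K, +Q_C/T_C = 1.137 kJ/K.
ΔS_univ = −Q_H/T_H + Q_C/T_C = 0.5691 kJ/K (> 0, since η = 0.191 < η_Carnot = 0.596).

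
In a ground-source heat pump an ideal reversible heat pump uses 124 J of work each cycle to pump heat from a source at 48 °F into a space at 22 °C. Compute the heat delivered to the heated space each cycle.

Q_H ≈ 2790 J

T_H = 22 °C → 22 + 273.15 = 295.15 K.
T_C = 48 °F → (48 − 32) × 5/9 = 8.89 °C = 282.04 K.
COP_HP = T_H/(T_H − T_C) = 295.15/13.11 = 22.5114.
Q_H = COP_HP · W = 22.5114 × 124 = 2790 J.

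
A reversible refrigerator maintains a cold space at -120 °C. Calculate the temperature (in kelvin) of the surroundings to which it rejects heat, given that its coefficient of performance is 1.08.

T_H ≈ 295.0 K

T_C = -120 °C → -120 + 273.15 = 153.15 K.
COP_R = T_C/(T_H − T_C) ⇒ T_H = T_C·(1 + 1/COP_R) = 153.15 × (1 + 1/1.08) = 295.0 K.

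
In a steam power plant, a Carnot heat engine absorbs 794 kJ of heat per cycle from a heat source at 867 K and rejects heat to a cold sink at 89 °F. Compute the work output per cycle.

T_C = 89 °F → (89 − 32) × 5/9 = 31.67 °C = 304.82 K.
For a reversible engine, η = 1 − T_C/T_H = 1 − 304.82/867.00 = 0.6484.
W = η·Q_H = 0.6484 × 794 = 515 kJ.

W ≈ 515 kJ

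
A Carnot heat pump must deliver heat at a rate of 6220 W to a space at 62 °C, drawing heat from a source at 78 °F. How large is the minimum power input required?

T_H = 62 °C → 62 + 273.15 = 335.15 K.
T_C = 78 °F → (78 − 32) × 5/9 = 25.56 °C = 298.71 K.
For a reversible heat pump, COP_HP = T_H/(T_H − T_C) = 335.15/36.44 = 9.1962.
W = Q_H/COP_HP = 6220/9.1962 = 676.4 W.

Ẇ_in ≈ 676.4 W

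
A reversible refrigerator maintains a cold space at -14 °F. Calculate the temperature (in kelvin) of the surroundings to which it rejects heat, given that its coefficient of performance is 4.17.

T_H ≈ 307 K

T_C = -14 °F → (-14 − 32) × 5/9 = -25.56 °C = 247.59 K.
COP_R = T_C/(T_H − T_C) ⇒ T_H = T_C·(1 + 1/COP_R) = 247.59 × (1 + 1/4.17) = 307 K.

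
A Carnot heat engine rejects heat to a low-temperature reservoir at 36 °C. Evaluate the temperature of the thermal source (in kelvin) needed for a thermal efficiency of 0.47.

T_H ≈ 583 K

T_C = 36 °C → 36 + 273.15 = 309.15 K.
From η = 1 − T_C/T_H, solving for T_H gives T_H = T_C/(1 − η) = 309.15/(1 − 0.47) = 583 K.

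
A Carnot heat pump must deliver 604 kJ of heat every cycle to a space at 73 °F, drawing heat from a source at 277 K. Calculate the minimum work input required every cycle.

W_in ≈ 38.63 kJ

T_H = 73 °F → (73 − 32) × 5/9 = 22.78 °C = 295.93 K.
For a reversible heat pump, COP_HP = T_H/(T_H − T_C) = 295.93/18.93 = 15.6346.
W = Q_H/COP_HP = 604/15.6346 = 38.63 kJ.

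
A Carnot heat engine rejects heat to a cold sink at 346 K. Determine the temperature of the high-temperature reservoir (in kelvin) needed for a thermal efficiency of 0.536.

From η = 1 − T_C/T_H, solving for T_H gives T_H = T_C/(1 − η) = 346.00/(1 − 0.536) = 746 K.

T_H ≈ 746 K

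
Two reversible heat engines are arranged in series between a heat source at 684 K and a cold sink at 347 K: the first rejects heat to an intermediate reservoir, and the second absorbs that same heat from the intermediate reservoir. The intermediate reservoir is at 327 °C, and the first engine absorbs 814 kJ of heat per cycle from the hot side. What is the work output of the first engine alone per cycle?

T_m = 327 °C → 327 + 273.15 = 600.15 K.
First-stage efficiency η₁ = 1 − T_m/T_H = 1 − 600.15/684.00 = 0.1226.
W₁ = η₁·Q_H = 0.1226 × 814 = 99.79 kJ.

W₁ ≈ 99.79 kJ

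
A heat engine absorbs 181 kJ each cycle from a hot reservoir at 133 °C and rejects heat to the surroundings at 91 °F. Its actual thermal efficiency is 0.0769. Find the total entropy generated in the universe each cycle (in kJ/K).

ΔS_univ ≈ 0.100 kJ/K

T_H = 133 °C → 133 + 273.15 = 406.15 K.
T_C = 91 °F → (91 − 32) × 5/9 = 32.78 °C = 305.93 K.
W = η·Q_H = 0.0769 × 181 = 13.92 kJ, so Q_C = Q_H − W = 167.1 kJ.
Reservoir entropy changes: ΔS_H = −Q_H/T_H = −181/406.15 = -0.4456 kJ/K and ΔS_C = +Q_C/T_C = 167.1/305.93 = 0.5461 kJ/K.
ΔS_univ = −Q_H/T_H + Q_C/T_C = 0.100 kJ/K (> 0, since η = 0.0769 < η_Carnot = 0.247).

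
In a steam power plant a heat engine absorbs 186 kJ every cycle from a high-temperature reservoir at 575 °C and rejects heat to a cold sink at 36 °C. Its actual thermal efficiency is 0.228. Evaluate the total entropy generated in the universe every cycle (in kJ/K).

ΔS_univ ≈ 0.245 kJ/K

T_H = 575 °C → 575 + 273.15 = 848.15 K.
T_C = 36 °C → 36 + 273.15 = 309.15 K.
W = η·Q_H = 0.228 × 186 = 42.41 kJ, so Q_C = Q_H − W = 143.6 kJ.
Entropy balance on the reservoirs: −Q_H/T_H = -0.2193 kJ/K, +Q_C/T_C = 0.4645 kJ/K.
ΔS_univ = −Q_H/T_H + Q_C/T_C = 0.245 kJ/K (> 0, since η = 0.228 < η_Carnot = 0.636).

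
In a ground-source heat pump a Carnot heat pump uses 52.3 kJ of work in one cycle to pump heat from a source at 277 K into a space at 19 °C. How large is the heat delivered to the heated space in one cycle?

T_H = 19 °C → 19 + 273.15 = 292.15 K.
For a reversible heat pump, COP_HP = T_H/(T_H − T_C) = 292.15/15.15 = 19.2838.
Q_H = COP_HP · W = 19.2838 × 52.3 = 1010 kJ.

Q_H ≈ 1010 kJ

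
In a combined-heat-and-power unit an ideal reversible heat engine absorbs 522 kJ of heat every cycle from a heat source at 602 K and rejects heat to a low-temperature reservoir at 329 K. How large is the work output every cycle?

Since the cycle is reversible, η = 1 − T_C/T_H = 1 − 329.00/602.00 = 0.4535.
W = η·Q_H = 0.4535 × 522 = 237 kJ.

W ≈ 237 kJ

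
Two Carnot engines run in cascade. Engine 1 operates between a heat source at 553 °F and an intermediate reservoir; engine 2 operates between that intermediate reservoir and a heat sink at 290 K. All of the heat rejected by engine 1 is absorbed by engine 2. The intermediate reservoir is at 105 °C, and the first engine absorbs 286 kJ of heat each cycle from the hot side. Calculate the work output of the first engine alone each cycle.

W₁ ≈ 93.8 kJ

T_H = 553 °F → (553 − 32) × 5/9 = 289.44 °C = 562.59 K.
T_m = 105 °C → 105 + 273.15 = 378.15 K.
First-stage efficiency η₁ = 1 − T_m/T_H = 1 − 378.15/562.59 = 0.3278.
W₁ = η₁·Q_H = 0.3278 × 286 = 93.8 kJ.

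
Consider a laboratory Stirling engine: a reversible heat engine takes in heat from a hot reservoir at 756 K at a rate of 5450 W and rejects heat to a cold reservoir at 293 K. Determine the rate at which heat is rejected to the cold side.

For a reversible engine, η = 1 − T_C/T_H = 1 − 293.00/756.00 = 0.6124.
For a reversible cycle Q_C/Q_H = T_C/T_H, so Q_C = 5450 × 293.00/756.00 = 2110 W.

Q̇_C ≈ 2110 W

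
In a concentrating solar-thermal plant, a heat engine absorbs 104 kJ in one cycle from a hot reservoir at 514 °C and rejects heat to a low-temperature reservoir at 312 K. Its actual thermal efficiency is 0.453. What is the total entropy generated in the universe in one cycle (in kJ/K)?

ΔS_univ ≈ 0.0502 kJ/K

T_H = 514 °C → 514 + 273.15 = 787.15 K.
W = η·Q_H = 0.453 × 104 = 47.11 kJ, so Q_C = Q_H − W = 56.89 kJ.
The hot reservoir loses entropy Q_H/T_H = 104/787.15 = 0.1321 kJ/K; the cold reservoir gains Q_C/T_C = 56.89/312.00 = 0.1823 kJ/K.
ΔS_univ = −Q_H/T_H + Q_C/T_C = 0.0502 kJ/K (> 0, since η = 0.453 < η_Carnot = 0.604).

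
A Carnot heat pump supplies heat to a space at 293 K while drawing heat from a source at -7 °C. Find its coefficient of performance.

T_C = -7 °C → -7 + 273.15 = 266.15 K.
For a reversible heat pump, COP_HP = T_H/(T_H − T_C) = 293.00/(293.00 − 266.15) = 10.9.

COP_HP ≈ 10.9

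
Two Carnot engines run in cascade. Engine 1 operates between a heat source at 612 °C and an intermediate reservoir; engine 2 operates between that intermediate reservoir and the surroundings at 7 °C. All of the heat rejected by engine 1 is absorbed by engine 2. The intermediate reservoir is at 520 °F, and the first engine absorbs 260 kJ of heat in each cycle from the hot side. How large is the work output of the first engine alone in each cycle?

W₁ ≈ 100.1 kJ

T_H = 612 °C → 612 + 273.15 = 885.15 K.
T_C = 7 °C → 7 + 273.15 = 280.15 K.
T_m = 520 °F → (520 − 32) × 5/9 = 271.11 °C = 544.26 K.
First-stage efficiency η₁ = 1 − T_m/T_H = 1 − 544.26/885.15 = 0.3851.
W₁ = η₁·Q_H = 0.3851 × 260 = 100.1 kJ.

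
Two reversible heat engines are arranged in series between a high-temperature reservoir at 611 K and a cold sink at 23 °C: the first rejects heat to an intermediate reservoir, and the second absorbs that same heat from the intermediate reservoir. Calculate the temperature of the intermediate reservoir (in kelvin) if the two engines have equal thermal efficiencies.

T_C = 23 °C → 23 + 273.15 = 296.15 K.
Equal efficiencies require 1 − T_m/T_H = 1 − T_C/T_m, i.e. T_m/T_H = T_C/T_m, so T_m = √(T_H·T_C) = √(611.00 × 296.15) = 425 K.

T_m ≈ 425 K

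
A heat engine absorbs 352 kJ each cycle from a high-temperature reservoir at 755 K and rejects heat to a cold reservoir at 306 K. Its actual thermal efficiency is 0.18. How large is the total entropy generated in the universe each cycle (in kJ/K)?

ΔS_univ ≈ 0.477 kJ/K

W = η·Q_H = 0.18 × 352 = 63.36 kJ, so Q_C = Q_H − W = 288.6 kJ.
Entropy balance on the reservoirs: −Q_H/T_H = -0.4662 kJ/K, +Q_C/T_C = 0.9433 kJ/K.
ΔS_univ = −Q_H/T_H + Q_C/T_C = 0.477 kJ/K (> 0, since η = 0.18 < η_Carnot = 0.595).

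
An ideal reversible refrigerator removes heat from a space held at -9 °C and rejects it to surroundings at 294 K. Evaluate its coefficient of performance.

T_C = -9 °C → -9 + 273.15 = 264.15 K.
The reversible coefficient of performance is COP_R = T_C/(T_H − T_C) = 264.15/(294.00 − 264.15) = 8.85.

COP_R ≈ 8.85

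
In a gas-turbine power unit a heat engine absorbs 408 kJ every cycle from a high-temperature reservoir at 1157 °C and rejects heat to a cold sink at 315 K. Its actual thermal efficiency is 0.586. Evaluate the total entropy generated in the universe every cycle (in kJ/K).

ΔS_univ ≈ 0.251 kJ/K

T_H = 1157 °C → 1157 + 273.15 = 1430.15 K.
W = η·Q_H = 0.586 × 408 = 239.1 kJ, so Q_C = Q_H − W = 168.9 kJ.
Entropy balance on the reservoirs: −Q_H/T_H = -0.2853 kJ/K, +Q_C/T_C = 0.5362 kJ/K.
ΔS_univ = −Q_H/T_H + Q_C/T_C = 0.251 kJ/K (> 0, since η = 0.586 < η_Carnot = 0.780).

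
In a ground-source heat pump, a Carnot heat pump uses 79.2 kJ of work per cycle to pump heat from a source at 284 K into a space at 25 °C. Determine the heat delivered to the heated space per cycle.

T_H = 25 °C → 25 + 273.15 = 298.15 K.
The Carnot heat-pump COP is COP_HP = T_H/(T_H − T_C) = 298.15/14.15 = 21.0707.
Q_H = COP_HP · W = 21.0707 × 79.2 = 1669 kJ.

Q_H ≈ 1669 kJ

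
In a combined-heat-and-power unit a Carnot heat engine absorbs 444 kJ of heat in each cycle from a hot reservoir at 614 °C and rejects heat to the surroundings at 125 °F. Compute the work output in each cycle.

W ≈ 281 kJ

T_H = 614 °C → 614 + 273.15 = 887.15 K.
T_C = 125 °F → (125 − 32) × 5/9 = 51.67 °C = 324.82 K.
Carnot efficiency: η = 1 − T_C/T_H = 1 − 324.82/887.15 = 0.6339.
W = η·Q_H = 0.6339 × 444 = 281 kJ.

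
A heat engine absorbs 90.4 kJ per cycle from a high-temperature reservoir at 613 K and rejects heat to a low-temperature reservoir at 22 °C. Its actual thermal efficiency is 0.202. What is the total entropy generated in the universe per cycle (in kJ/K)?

ΔS_univ ≈ 0.09694 kJ/K

T_C = 22 °C → 22 + 273.15 = 295.15 K.
W = η·Q_H = 0.202 × 90.4 = 18.26 kJ, so Q_C = Q_H − W = 72.14 kJ.
The hot reservoir loses entropy Q_H/T_H = 90.4/613.00 = 0.1475 kJ/K; the cold reservoir gains Q_C/T_C = 72.14/295.15 = 0.2444 kJ/K.
ΔS_univ = −Q_H/T_H + Q_C/T_C = 0.09694 kJ/K (> 0, since η = 0.202 < η_Carnot = 0.519).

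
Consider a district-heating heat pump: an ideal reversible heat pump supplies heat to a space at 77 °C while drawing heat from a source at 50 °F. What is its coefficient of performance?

T_H = 77 °C → 77 + 273.15 = 350.15 K.
T_C = 50 °F → (50 − 32) × 5/9 = 10.00 °C = 283.15 K.
COP_HP = T_H/(T_H − T_C) = 350.15/(350.15 − 283.15) = 5.23.

COP_HP ≈ 5.23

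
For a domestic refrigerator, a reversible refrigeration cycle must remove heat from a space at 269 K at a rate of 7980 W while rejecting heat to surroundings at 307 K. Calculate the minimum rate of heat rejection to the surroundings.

For a reversible cycle Q_H/Q_C = T_H/T_C, so Q_H = Q_C·T_H/T_C = 7980 × 307.00/269.00 = 9110 W.

Q̇_H ≈ 9110 W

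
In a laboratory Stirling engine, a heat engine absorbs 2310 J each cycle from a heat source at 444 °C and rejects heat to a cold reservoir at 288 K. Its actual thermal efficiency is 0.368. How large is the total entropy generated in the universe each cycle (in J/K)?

T_H = 444 °C → 444 + 273.15 = 717.15 K.
W = η·Q_H = 0.368 × 2310 = 850.1 J, so Q_C = Q_H − W = 1460 J.
The hot reservoir loses entropy Q_H/T_H = 2310/717.15 = 3.221 J/K; the cold reservoir gains Q_C/T_C = 1460/288.00 = 5.069 J/K.
ΔS_univ = −Q_H/T_H + Q_C/T_C = 1.85 J/K (> 0, since η = 0.368 < η_Carnot = 0.598).

ΔS_univ ≈ 1.85 J/K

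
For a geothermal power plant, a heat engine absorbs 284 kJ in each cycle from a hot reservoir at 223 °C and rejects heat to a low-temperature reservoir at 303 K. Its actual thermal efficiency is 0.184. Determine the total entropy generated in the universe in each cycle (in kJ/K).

ΔS_univ ≈ 0.192 kJ/K

T_H = 223 °C → 223 + 273.15 = 496.15 K.
W = η·Q_H = 0.184 × 284 = 52.26 kJ, so Q_C = Q_H − W = 231.7 kJ.
The hot reservoir loses entropy Q_H/T_H = 284/496.15 = 0.5724 kJ/K; the cold reservoir gains Q_C/T_C = 231.7/303.00 = 0.7648 kJ/K.
ΔS_univ = −Q_H/T_H + Q_C/T_C = 0.192 kJ/K (> 0, since η = 0.184 < η_Carnot = 0.389).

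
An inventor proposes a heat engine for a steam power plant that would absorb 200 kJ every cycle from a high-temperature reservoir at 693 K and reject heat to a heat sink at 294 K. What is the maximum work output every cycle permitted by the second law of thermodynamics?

W_max ≈ 115.2 kJ

The second-law ceiling is the Carnot efficiency, η_max = 1 − T_C/T_H = 1 − 294.00/693.00 = 0.5758.
W_max = η_max · Q_H = 0.5758 × 200 = 115.2 kJ.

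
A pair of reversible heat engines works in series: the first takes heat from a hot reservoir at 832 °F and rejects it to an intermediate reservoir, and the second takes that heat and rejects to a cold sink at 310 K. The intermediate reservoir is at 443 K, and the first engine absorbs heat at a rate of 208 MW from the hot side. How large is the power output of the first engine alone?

Ẇ₁ ≈ 79.6 MW

T_H = 832 °F → (832 − 32) × 5/9 = 444.44 °C = 717.59 K.
First-stage efficiency η₁ = 1 − T_m/T_H = 1 − 443.00/717.59 = 0.3827.
W₁ = η₁·Q_H = 0.3827 × 208 = 79.6 MW.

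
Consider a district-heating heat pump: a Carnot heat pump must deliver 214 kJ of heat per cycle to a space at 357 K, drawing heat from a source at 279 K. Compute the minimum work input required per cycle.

Reversible heating COP: COP_HP = T_H/(T_H − T_C) = 357.00/78.00 = 4.5769.
W = Q_H/COP_HP = 214/4.5769 = 46.76 kJ.

W_in ≈ 46.76 kJ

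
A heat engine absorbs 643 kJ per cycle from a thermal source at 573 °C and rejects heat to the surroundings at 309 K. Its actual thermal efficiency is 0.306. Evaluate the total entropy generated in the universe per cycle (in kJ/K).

ΔS_univ ≈ 0.6842 kJ/K

T_H = 573 °C → 573 + 273.15 = 846.15 K.
W = η·Q_H = 0.306 × 643 = 196.8 kJ, so Q_C = Q_H − W = 446.2 kJ.
Entropy balance on the reservoirs: −Q_H/T_H = -0.7599 kJ/K, +Q_C/T_C = 1.444 kJ/K.
ΔS_univ = −Q_H/T_H + Q_C/T_C = 0.6842 kJ/K (> 0, since η = 0.306 < η_Carnot = 0.635).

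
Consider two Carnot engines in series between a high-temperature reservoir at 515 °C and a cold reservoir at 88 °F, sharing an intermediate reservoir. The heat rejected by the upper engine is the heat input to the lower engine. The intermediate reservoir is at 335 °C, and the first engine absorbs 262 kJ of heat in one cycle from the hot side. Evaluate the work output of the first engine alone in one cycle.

T_H = 515 °C → 515 + 273.15 = 788.15 K.
T_C = 88 °F → (88 − 32) × 5/9 = 31.11 °C = 304.26 K.
T_m = 335 °C → 335 + 273.15 = 608.15 K.
First-stage efficiency η₁ = 1 − T_m/T_H = 1 − 608.15/788.15 = 0.2284.
W₁ = η₁·Q_H = 0.2284 × 262 = 59.8 kJ.

W₁ ≈ 59.8 kJ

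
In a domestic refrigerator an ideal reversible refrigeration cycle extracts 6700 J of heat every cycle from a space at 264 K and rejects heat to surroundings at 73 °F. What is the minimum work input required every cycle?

W_in ≈ 810 J

T_H = 73 °F → (73 − 32) × 5/9 = 22.78 °C = 295.93 K.
The reversible coefficient of performance is COP_R = T_C/(T_H − T_C) = 264.00/31.93 = 8.2687.
W = Q_C/COP_R = 6700/8.2687 = 810 J.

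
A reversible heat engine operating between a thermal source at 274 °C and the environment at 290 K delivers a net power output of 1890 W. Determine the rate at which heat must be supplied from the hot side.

T_H = 274 °C → 274 + 273.15 = 547.15 K.
Carnot efficiency: η = 1 − T_C/T_H = 1 − 290.00/547.15 = 0.4700.
Q_H = W/η = 1890/0.4700 = 4020 W.

Q̇_H ≈ 4020 W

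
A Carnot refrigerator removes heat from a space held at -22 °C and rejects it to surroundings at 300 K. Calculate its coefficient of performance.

T_C = -22 °C → -22 + 273.15 = 251.15 K.
Carnot COP: COP_R = T_C/(T_H − T_C) = 251.15/(300.00 − 251.15) = 5.14.

COP_R ≈ 5.14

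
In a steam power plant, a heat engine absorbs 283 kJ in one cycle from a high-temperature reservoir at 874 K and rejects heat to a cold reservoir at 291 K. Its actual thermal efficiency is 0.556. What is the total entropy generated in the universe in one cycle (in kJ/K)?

ΔS_univ ≈ 0.1080 kJ/K

W = η·Q_H = 0.556 × 283 = 157.3 kJ, so Q_C = Q_H − W = 125.7 kJ.
The hot reservoir loses entropy Q_H/T_H = 283/874.00 = 0.3238 kJ/K; the cold reservoir gains Q_C/T_C = 125.7/291.00 = 0.4318 kJ/K.
ΔS_univ = −Q_H/T_H + Q_C/T_C = 0.1080 kJ/K (> 0, since η = 0.556 < η_Carnot = 0.667).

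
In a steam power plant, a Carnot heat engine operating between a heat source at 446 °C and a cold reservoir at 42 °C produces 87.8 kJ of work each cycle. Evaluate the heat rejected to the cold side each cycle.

T_H = 446 °C → 446 + 273.15 = 719.15 K.
T_C = 42 °C → 42 + 273.15 = 315.15 K.
η_rev = 1 − T_C/T_H = 1 − 315.15/719.15 = 0.5618.
Since Q_C/Q_H = T_C/T_H and Q_H = W/η, Q_C = W·T_C/(T_H − T_C) = 87.8 × 315.15/404.00 = 68.49 kJ.

Q_C ≈ 68.49 kJ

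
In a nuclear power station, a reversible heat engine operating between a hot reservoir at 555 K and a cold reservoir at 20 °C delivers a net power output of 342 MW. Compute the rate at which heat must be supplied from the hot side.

Q̇_H ≈ 725 MW

T_C = 20 °C → 20 + 273.15 = 293.15 K.
Since the cycle is reversible, η = 1 − T_C/T_H = 1 − 293.15/555.00 = 0.4718.
Q_H = W/η = 342/0.4718 = 725 MW.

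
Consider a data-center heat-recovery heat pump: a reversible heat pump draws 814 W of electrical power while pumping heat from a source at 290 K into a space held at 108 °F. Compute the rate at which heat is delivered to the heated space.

Q̇_H ≈ 10100 W

T_H = 108 °F → (108 − 32) × 5/9 = 42.22 °C = 315.37 K.
Reversible heating COP: COP_HP = T_H/(T_H − T_C) = 315.37/25.37 = 12.4298.
Q_H = COP_HP · W = 12.4298 × 814 = 10100 W.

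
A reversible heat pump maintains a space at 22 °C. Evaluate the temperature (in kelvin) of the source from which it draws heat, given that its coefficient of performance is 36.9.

T_C ≈ 287 K

T_H = 22 °C → 22 + 273.15 = 295.15 K.
COP_HP = T_H/(T_H − T_C) ⇒ T_C = T_H·(COP_HP − 1)/COP_HP = 295.15 × (36.9 − 1)/36.9 = 287 K.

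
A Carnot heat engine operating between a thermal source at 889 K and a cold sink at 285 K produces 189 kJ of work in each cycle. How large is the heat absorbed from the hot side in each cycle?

η_rev = 1 − T_C/T_H = 1 − 285.00/889.00 = 0.6794.
Q_H = W/η = 189/0.6794 = 278.2 kJ.

Q_H ≈ 278.2 kJ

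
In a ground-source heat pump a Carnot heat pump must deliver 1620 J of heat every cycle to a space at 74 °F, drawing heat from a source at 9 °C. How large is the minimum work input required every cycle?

W_in ≈ 78.32 J

T_H = 74 °F → (74 − 32) × 5/9 = 23.33 °C = 296.48 K.
T_C = 9 °C → 9 + 273.15 = 282.15 K.
The Carnot heat-pump COP is COP_HP = T_H/(T_H − T_C) = 296.48/14.33 = 20.6849.
W = Q_H/COP_HP = 1620/20.6849 = 78.32 J.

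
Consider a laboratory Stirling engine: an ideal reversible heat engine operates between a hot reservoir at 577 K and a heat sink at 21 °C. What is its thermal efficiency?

η ≈ 0.490

T_C = 21 °C → 21 + 273.15 = 294.15 K.
For a reversible engine, η = 1 − T_C/T_H = 1 − 294.15/577.00 = 0.490.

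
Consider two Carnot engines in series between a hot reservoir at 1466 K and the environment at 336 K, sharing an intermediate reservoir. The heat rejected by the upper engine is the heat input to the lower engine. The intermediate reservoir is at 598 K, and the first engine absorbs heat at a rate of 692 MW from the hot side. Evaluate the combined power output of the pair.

Ẇ_total ≈ 533 MW

Two reversible stages in series are equivalent to a single Carnot engine between T_H and T_C, so η_total = 1 − T_C/T_H = 1 − 336.00/1466.00 = 0.7708.
W_total = η_total · Q_H = 0.7708 × 692 = 533 MW.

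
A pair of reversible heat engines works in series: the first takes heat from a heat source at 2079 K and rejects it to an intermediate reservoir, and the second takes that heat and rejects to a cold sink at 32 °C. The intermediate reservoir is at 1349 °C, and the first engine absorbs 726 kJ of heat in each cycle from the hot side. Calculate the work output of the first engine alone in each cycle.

W₁ ≈ 160 kJ

T_C = 32 °C → 32 + 273.15 = 305.15 K.
T_m = 1349 °C → 1349 + 273.15 = 1622.15 K.
First-stage efficiency η₁ = 1 − T_m/T_H = 1 − 1622.15/2079.00 = 0.2197.
W₁ = η₁·Q_H = 0.2197 × 726 = 160 kJ.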